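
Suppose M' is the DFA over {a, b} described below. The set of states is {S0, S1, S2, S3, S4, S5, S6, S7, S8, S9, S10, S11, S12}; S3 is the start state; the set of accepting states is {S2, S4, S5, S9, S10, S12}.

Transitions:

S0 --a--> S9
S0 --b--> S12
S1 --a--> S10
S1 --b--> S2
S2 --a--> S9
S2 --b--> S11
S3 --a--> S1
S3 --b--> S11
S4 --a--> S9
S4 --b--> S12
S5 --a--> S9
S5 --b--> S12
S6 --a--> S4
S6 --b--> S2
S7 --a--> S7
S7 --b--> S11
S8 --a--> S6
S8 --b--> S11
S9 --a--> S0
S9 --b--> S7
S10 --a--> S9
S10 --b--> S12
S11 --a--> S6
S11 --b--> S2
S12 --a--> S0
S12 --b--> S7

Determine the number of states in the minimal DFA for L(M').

8

Reachable states from the start: {S0,S1,S2,S3,S4,S6,S7,S9,S10,S11,S12}. Unreachable: {S5,S8} — drop them.
Start with accepting vs non-accepting: {S2,S4,S9,S10,S12} | {S0,S1,S3,S6,S7,S11}.
Refine {S2,S4,S9,S10,S12} on symbol a: members go to different blocks, giving {S2,S4,S10} and {S9,S12}.
Refine {S2,S4,S10} on symbol b: members go to different blocks, giving {S4,S10} and {S2}.
Split {S0,S1,S3,S6,S7,S11} by δ(·,a) → {S3,S7,S11} and {S1,S6} and {S0}.
On input a, block {S3,S7,S11} splits into {S3,S11} and {S7}.
Refine {S3,S11} on symbol b: members go to different blocks, giving {S3} and {S11}.
No further refinement is possible. Final partition (8 blocks): {S4,S10} | {S3} | {S9,S12} | {S2} | {S1,S6} | {S0} | {S7} | {S11}.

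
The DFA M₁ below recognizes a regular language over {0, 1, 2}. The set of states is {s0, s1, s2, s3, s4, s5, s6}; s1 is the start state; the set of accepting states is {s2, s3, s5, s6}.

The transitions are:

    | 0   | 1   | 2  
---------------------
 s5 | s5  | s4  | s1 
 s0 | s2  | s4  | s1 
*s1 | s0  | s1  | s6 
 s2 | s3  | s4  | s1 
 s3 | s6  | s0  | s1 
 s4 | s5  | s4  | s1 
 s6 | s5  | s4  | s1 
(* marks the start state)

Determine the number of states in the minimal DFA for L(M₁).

3

All states are reachable from the start state.
P0 = {s2,s3,s5,s6} | {s0,s1,s4}.
On input 0, block {s0,s1,s4} splits into {s0,s4} and {s1}.
No further refinement is possible. Final partition (3 blocks): {s2,s3,s5,s6} | {s0,s4} | {s1}.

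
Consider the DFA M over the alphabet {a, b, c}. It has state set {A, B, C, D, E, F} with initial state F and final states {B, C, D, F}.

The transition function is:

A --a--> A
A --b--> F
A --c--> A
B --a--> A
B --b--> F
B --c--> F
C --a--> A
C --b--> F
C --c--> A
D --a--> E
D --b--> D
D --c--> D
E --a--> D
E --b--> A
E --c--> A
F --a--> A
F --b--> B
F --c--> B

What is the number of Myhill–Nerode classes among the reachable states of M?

Reachable states from the start: {A,B,F}. Unreachable: {C,D,E} — drop them.
P0 = {B,F} | {A}.
Stable partition: {B,F} | {A} — 2 equivalence classes.

2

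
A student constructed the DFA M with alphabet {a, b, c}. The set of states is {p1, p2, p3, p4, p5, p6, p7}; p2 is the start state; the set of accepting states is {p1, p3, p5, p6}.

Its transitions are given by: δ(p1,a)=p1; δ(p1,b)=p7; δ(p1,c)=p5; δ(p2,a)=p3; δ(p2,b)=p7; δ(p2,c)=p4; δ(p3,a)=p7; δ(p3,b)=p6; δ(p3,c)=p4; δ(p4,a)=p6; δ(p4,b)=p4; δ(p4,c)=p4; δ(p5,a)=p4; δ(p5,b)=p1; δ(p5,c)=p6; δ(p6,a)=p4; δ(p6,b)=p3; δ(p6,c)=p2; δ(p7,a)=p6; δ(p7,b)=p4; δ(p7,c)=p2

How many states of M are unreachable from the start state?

No path from p2 leads to p1, p5; the other 5 states are all reachable.

2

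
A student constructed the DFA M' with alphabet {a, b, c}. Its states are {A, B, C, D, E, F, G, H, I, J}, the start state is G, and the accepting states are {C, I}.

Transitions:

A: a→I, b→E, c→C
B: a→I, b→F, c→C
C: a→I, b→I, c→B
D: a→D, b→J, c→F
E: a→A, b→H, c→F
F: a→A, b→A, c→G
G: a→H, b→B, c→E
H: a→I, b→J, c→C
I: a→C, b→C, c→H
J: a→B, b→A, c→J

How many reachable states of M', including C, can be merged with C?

First remove the unreachable states {D}; 9 states remain.
P0 = {C,I} | {A,B,E,F,G,H,J}.
On input a, block {A,B,E,F,G,H,J} splits into {E,F,G,J} and {A,B,H}.
Stable partition: {C,I} | {E,F,G,J} | {A,B,H} — 3 equivalence classes.
The equivalence class containing C is {C,I}, of size 2.

2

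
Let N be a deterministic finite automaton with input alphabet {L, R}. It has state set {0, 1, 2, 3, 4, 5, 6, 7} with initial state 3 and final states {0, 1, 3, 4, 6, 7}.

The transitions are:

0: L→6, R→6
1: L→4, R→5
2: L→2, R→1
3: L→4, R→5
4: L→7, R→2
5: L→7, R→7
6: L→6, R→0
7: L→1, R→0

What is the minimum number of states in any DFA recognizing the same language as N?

Every state is reachable, so we keep all 8.
Start with accepting vs non-accepting: {0,1,3,4,6,7} | {2,5}.
Refine {0,1,3,4,6,7} on symbol R: members go to different blocks, giving {0,6,7} and {1,3,4}.
Refine {0,6,7} on symbol L: members go to different blocks, giving {0,6} and {7}.
Split {2,5} by δ(·,L) → {2} and {5}.
Split {1,3,4} by δ(·,L) → {1,3} and {4}.
The partition is now stable with 6 blocks: {0,6} | {2} | {1,3} | {7} | {5} | {4}.

6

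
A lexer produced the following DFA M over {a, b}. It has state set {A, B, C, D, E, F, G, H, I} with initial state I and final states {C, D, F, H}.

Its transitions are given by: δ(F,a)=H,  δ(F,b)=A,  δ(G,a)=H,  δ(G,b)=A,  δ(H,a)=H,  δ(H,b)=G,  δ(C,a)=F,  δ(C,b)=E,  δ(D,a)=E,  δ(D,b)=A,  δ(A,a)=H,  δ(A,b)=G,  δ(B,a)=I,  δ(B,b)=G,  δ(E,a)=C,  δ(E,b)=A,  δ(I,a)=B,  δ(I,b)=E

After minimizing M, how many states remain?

3

Reachable states from the start: {A,B,C,E,F,G,H,I}. Unreachable: {D} — drop them.
Initial partition by acceptance: {C,F,H} | {A,B,E,G,I}.
On input a, block {A,B,E,G,I} splits into {A,E,G} and {B,I}.
The partition is now stable with 3 blocks: {C,F,H} | {A,E,G} | {B,I}.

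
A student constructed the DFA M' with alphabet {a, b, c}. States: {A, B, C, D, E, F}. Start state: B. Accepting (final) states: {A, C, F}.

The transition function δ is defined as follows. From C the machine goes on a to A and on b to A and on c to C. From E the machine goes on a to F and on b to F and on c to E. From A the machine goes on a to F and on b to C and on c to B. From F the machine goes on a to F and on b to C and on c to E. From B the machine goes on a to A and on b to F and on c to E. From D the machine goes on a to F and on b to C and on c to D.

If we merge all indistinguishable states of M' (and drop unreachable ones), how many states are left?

3

States {D} cannot be reached from the start state, so discard them.
Start with accepting vs non-accepting: {A,C,F} | {B,E}.
Split {A,C,F} by δ(·,c) → {A,F} and {C}.
The partition is now stable with 3 blocks: {A,F} | {B,E} | {C}.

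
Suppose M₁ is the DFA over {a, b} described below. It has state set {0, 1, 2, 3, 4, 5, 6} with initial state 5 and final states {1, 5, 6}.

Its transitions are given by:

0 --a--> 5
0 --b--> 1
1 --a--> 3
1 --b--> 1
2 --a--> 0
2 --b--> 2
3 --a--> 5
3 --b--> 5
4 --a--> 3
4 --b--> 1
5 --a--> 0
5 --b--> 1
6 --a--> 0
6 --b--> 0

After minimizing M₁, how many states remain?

2

First remove the unreachable states {2,4,6}; 4 states remain.
Initial partition by acceptance: {1,5} | {0,3}.
Stable partition: {1,5} | {0,3} — 2 equivalence classes.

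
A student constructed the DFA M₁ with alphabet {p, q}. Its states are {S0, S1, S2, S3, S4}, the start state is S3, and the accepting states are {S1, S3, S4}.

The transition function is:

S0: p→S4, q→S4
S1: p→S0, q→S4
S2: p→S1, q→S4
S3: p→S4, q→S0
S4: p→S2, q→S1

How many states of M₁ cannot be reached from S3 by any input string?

0

A breadth-first search from the start state visits every state.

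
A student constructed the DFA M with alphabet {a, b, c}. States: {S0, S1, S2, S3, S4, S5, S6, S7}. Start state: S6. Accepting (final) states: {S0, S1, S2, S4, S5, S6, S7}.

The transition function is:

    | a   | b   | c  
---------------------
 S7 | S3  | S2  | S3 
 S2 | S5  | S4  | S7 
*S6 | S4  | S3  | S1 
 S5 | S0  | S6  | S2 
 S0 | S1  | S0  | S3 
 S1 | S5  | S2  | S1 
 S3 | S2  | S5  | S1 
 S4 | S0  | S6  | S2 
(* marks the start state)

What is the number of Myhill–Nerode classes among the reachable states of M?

7

P0 = {S0,S1,S2,S4,S5,S6,S7} | {S3}.
Split {S0,S1,S2,S4,S5,S6,S7} by δ(·,a) → {S0,S1,S2,S4,S5,S6} and {S7}.
Refine {S0,S1,S2,S4,S5,S6} on symbol b: members go to different blocks, giving {S0,S1,S2,S4,S5} and {S6}.
Refine {S0,S1,S2,S4,S5} on symbol b: members go to different blocks, giving {S0,S1,S2} and {S4,S5}.
Split {S0,S1,S2} by δ(·,a) → {S1,S2} and {S0}.
Split {S1,S2} by δ(·,b) → {S1} and {S2}.
Stable partition: {S1} | {S3} | {S7} | {S6} | {S4,S5} | {S0} | {S2} — 7 equivalence classes.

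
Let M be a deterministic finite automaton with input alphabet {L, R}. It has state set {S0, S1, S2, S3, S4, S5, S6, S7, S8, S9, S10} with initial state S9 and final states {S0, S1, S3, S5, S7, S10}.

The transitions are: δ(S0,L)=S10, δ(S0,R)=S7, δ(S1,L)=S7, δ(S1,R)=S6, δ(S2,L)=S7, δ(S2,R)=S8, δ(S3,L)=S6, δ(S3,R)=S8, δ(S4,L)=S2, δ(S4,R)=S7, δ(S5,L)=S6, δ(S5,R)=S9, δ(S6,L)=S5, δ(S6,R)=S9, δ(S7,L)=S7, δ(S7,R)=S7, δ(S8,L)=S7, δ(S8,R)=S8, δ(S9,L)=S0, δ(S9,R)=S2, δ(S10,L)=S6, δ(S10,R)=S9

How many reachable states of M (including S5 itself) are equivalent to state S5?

2

Reachable states from the start: {S0,S2,S5,S6,S7,S8,S9,S10}. Unreachable: {S1,S3,S4} — drop them.
Initial partition by acceptance: {S0,S5,S7,S10} | {S2,S6,S8,S9}.
Split {S0,S5,S7,S10} by δ(·,L) → {S0,S7} and {S5,S10}.
Refine {S0,S7} on symbol L: members go to different blocks, giving {S0} and {S7}.
On input L, block {S2,S6,S8,S9} splits into {S2,S8} and {S6} and {S9}.
Stable partition: {S0} | {S2,S8} | {S5,S10} | {S7} | {S6} | {S9} — 6 equivalence classes.
State S5 belongs to the block {S5,S10}, which has 2 states.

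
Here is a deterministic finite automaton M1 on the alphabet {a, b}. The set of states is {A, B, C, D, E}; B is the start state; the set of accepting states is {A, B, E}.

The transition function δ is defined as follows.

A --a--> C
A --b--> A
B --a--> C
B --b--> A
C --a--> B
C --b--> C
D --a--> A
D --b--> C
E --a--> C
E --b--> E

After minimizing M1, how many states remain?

2

Reachable states from the start: {A,B,C}. Unreachable: {D,E} — drop them.
Initial partition by acceptance: {A,B} | {C}.
No further refinement is possible. Final partition (2 blocks): {A,B} | {C}.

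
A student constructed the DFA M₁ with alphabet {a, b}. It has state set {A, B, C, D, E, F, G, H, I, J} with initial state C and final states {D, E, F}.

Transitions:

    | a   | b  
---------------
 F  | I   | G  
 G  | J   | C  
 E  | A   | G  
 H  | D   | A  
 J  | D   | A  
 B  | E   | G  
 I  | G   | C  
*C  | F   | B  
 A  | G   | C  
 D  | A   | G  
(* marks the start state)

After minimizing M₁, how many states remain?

Reachable states from the start: {A,B,C,D,E,F,G,I,J}. Unreachable: {H} — drop them.
P0 = {D,E,F} | {A,B,C,G,I,J}.
Refine {A,B,C,G,I,J} on symbol a: members go to different blocks, giving {A,G,I} and {B,C,J}.
Split {A,G,I} by δ(·,a) → {A,I} and {G}.
Refine {B,C,J} on symbol b: members go to different blocks, giving {B} and {C} and {J}.
Stable partition: {D,E,F} | {A,I} | {B} | {G} | {C} | {J} — 6 equivalence classes.

6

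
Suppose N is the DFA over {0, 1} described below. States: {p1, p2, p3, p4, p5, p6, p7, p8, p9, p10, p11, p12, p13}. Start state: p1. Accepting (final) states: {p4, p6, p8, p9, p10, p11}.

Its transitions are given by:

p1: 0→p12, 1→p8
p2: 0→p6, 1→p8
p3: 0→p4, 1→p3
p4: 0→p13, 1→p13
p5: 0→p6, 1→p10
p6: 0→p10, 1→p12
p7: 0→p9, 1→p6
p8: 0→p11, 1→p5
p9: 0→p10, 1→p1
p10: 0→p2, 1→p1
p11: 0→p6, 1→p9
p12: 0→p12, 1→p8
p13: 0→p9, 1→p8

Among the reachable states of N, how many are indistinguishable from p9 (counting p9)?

First remove the unreachable states {p3,p4,p7,p13}; 9 states remain.
Initial partition by acceptance: {p6,p8,p9,p10,p11} | {p1,p2,p5,p12}.
Split {p6,p8,p9,p10,p11} by δ(·,0) → {p6,p8,p9,p11} and {p10}.
On input 0, block {p6,p8,p9,p11} splits into {p6,p9} and {p8,p11}.
On input 0, block {p1,p2,p5,p12} splits into {p1,p12} and {p2,p5}.
On input 0, block {p8,p11} splits into {p8} and {p11}.
Refine {p2,p5} on symbol 1: members go to different blocks, giving {p2} and {p5}.
No further refinement is possible. Final partition (7 blocks): {p6,p9} | {p1,p12} | {p10} | {p8} | {p2} | {p11} | {p5}.
State p9 belongs to the block {p6,p9}, which has 2 states.

2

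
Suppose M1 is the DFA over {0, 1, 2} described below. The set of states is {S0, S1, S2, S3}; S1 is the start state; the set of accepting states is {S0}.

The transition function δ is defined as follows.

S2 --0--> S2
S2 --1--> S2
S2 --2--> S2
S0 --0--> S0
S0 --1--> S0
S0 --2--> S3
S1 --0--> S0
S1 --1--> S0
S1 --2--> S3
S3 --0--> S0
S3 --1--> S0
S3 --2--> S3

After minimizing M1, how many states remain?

2

Reachable states from the start: {S0,S1,S3}. Unreachable: {S2} — drop them.
Initial partition by acceptance: {S0} | {S1,S3}.
No further refinement is possible. Final partition (2 blocks): {S0} | {S1,S3}.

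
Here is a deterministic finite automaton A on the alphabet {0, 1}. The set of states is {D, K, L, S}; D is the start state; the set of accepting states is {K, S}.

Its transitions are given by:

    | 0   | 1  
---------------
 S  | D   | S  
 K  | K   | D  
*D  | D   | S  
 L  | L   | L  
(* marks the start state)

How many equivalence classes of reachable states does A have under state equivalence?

2

States {K,L} cannot be reached from the start state, so discard them.
Initial partition by acceptance: {S} | {D}.
Stable partition: {S} | {D} — 2 equivalence classes.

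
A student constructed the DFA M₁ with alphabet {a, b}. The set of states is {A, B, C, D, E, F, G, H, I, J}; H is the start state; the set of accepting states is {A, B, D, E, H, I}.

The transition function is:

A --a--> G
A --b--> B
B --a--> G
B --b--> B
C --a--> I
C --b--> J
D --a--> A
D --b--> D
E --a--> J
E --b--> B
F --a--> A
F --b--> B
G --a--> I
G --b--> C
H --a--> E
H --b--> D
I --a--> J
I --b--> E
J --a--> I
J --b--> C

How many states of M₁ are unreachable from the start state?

1

Starting at H and following transitions, the reachable set is {A, B, C, D, E, G, H, I, J}. That leaves F unreachable — 1 in total.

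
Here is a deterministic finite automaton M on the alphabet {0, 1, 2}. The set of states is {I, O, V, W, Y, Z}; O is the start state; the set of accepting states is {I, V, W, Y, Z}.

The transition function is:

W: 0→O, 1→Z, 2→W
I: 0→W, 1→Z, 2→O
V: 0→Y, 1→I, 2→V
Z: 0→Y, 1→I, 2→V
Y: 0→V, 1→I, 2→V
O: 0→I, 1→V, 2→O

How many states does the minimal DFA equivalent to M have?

4

All states are reachable from the start state.
P0 = {I,V,W,Y,Z} | {O}.
Refine {I,V,W,Y,Z} on symbol 0: members go to different blocks, giving {I,V,Y,Z} and {W}.
Refine {I,V,Y,Z} on symbol 0: members go to different blocks, giving {V,Y,Z} and {I}.
No further refinement is possible. Final partition (4 blocks): {V,Y,Z} | {O} | {W} | {I}.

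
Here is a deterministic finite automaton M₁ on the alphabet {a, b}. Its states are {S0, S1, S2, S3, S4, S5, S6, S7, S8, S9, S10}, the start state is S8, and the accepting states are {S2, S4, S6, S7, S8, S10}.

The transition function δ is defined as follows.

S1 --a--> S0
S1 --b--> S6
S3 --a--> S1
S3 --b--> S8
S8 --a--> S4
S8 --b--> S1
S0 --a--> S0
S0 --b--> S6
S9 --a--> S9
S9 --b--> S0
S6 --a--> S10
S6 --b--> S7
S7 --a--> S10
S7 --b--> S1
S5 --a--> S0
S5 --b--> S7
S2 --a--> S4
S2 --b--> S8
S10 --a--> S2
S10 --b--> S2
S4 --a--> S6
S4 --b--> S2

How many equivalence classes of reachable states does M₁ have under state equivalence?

4

Reachable states from the start: {S0,S1,S2,S4,S6,S7,S8,S10}. Unreachable: {S3,S5,S9} — drop them.
P0 = {S2,S4,S6,S7,S8,S10} | {S0,S1}.
Refine {S2,S4,S6,S7,S8,S10} on symbol b: members go to different blocks, giving {S2,S4,S6,S10} and {S7,S8}.
Refine {S2,S4,S6,S10} on symbol b: members go to different blocks, giving {S2,S6} and {S4,S10}.
Stable partition: {S2,S6} | {S0,S1} | {S7,S8} | {S4,S10} — 4 equivalence classes.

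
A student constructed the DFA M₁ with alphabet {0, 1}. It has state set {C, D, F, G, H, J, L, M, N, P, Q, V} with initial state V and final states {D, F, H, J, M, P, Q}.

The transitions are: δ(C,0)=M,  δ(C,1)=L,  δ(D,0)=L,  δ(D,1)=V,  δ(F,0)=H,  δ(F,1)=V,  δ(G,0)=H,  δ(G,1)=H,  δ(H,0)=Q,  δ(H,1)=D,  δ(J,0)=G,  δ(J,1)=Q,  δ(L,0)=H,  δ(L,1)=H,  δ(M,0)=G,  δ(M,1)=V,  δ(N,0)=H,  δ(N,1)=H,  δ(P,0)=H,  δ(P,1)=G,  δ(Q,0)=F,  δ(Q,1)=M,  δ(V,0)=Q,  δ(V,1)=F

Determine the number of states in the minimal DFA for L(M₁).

First remove the unreachable states {C,J,N,P}; 8 states remain.
P0 = {D,F,H,M,Q} | {G,L,V}.
Split {D,F,H,M,Q} by δ(·,0) → {F,H,Q} and {D,M}.
Split {F,H,Q} by δ(·,1) → {H,Q} and {F}.
Split {H,Q} by δ(·,0) → {Q} and {H}.
Refine {G,L,V} on symbol 0: members go to different blocks, giving {G,L} and {V}.
The partition is now stable with 6 blocks: {Q} | {G,L} | {D,M} | {F} | {H} | {V}.

6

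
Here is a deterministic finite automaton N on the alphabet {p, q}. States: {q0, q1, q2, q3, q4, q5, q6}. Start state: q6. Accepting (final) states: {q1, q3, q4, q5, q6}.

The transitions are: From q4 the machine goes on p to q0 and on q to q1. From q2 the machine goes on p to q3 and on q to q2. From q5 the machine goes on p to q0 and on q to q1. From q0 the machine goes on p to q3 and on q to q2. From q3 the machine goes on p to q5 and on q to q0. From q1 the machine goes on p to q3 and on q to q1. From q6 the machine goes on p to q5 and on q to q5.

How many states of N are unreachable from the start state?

1

No path from q6 leads to q4; the other 6 states are all reachable.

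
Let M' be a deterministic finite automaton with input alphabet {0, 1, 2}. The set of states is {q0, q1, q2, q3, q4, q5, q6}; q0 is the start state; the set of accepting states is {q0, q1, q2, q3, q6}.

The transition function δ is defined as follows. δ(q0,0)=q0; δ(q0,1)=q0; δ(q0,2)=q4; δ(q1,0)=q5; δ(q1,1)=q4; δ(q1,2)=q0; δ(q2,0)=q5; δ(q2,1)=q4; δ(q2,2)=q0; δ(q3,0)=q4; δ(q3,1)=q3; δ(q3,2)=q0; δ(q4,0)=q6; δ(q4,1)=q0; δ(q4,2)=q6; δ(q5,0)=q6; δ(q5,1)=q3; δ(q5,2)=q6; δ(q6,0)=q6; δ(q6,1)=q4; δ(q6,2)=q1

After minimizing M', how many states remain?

6

First remove the unreachable states {q2}; 6 states remain.
Initial partition by acceptance: {q0,q1,q3,q6} | {q4,q5}.
Refine {q0,q1,q3,q6} on symbol 0: members go to different blocks, giving {q0,q6} and {q1,q3}.
Refine {q0,q6} on symbol 1: members go to different blocks, giving {q0} and {q6}.
On input 1, block {q4,q5} splits into {q4} and {q5}.
On input 0, block {q1,q3} splits into {q1} and {q3}.
Stable partition: {q0} | {q4} | {q1} | {q6} | {q5} | {q3} — 6 equivalence classes.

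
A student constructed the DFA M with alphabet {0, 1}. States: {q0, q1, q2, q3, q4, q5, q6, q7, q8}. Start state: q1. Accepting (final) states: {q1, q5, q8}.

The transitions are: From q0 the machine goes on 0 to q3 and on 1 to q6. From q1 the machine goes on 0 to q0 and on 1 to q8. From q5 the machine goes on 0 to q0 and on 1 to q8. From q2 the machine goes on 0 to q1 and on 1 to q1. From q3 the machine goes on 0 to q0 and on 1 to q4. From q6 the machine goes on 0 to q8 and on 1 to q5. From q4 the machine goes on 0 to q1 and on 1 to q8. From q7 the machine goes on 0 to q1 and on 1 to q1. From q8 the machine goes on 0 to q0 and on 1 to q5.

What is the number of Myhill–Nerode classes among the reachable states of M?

First remove the unreachable states {q2,q7}; 7 states remain.
Initial partition by acceptance: {q1,q5,q8} | {q0,q3,q4,q6}.
Split {q0,q3,q4,q6} by δ(·,0) → {q0,q3} and {q4,q6}.
The partition is now stable with 3 blocks: {q1,q5,q8} | {q0,q3} | {q4,q6}.

3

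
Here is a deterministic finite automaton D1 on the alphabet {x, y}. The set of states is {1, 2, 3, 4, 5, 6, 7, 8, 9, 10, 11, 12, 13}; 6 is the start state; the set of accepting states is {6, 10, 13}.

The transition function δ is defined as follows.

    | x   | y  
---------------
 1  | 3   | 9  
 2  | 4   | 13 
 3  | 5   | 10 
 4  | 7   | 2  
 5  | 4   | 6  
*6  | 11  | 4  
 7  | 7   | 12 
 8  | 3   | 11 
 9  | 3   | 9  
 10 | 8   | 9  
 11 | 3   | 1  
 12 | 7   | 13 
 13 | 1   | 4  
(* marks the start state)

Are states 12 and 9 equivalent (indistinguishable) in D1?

No

All states are reachable from the start state.
Start with accepting vs non-accepting: {6,10,13} | {1,2,3,4,5,7,8,9,11,12}.
Split {1,2,3,4,5,7,8,9,11,12} by δ(·,y) → {1,4,7,8,9,11} and {2,3,5,12}.
Split {1,4,7,8,9,11} by δ(·,x) → {1,8,9,11} and {4,7}.
Split {6,10,13} by δ(·,y) → {6,13} and {10}.
Split {2,3,5,12} by δ(·,x) → {2,5,12} and {3}.
Stable partition: {6,13} | {1,8,9,11} | {2,5,12} | {4,7} | {10} | {3} — 6 equivalence classes.
12 and 9 end up in different blocks, so they are distinguishable. For instance, the string 'y' is accepted from only 12.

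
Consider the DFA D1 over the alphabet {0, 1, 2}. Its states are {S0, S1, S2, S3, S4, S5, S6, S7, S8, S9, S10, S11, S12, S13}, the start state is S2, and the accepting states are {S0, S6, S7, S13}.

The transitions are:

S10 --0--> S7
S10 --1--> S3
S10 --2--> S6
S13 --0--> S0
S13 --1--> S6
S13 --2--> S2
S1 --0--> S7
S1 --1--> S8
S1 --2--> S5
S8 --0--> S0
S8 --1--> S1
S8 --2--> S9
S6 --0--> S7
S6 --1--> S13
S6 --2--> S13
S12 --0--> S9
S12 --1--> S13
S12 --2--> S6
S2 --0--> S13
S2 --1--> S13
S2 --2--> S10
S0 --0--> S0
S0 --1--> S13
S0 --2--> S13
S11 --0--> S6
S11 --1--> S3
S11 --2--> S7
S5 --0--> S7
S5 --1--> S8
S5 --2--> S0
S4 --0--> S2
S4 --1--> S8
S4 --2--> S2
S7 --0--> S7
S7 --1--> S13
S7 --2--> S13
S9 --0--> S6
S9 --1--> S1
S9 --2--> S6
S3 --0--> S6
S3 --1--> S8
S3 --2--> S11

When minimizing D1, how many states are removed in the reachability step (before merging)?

2

Starting at S2 and following transitions, the reachable set is {S0, S1, S2, S3, S5, S6, S7, S8, S9, S10, S11, S13}. That leaves S4, S12 unreachable — 2 in total.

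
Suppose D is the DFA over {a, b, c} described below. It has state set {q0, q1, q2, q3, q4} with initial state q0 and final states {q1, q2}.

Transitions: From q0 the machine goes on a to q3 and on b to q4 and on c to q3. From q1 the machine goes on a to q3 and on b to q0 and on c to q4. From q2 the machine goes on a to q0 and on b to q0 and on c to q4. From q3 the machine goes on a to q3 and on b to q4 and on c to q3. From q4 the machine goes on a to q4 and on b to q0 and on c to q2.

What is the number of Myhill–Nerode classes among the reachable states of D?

3

Reachable states from the start: {q0,q2,q3,q4}. Unreachable: {q1} — drop them.
P0 = {q2} | {q0,q3,q4}.
On input c, block {q0,q3,q4} splits into {q0,q3} and {q4}.
No further refinement is possible. Final partition (3 blocks): {q2} | {q0,q3} | {q4}.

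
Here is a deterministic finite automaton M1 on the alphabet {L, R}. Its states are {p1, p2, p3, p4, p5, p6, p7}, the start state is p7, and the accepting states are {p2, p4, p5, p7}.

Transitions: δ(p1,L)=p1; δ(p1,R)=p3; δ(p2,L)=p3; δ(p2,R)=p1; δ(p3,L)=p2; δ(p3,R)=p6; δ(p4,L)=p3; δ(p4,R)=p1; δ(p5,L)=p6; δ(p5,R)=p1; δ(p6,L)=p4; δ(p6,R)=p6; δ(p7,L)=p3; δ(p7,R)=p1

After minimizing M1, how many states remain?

3

Reachable states from the start: {p1,p2,p3,p4,p6,p7}. Unreachable: {p5} — drop them.
Initial partition by acceptance: {p2,p4,p7} | {p1,p3,p6}.
Split {p1,p3,p6} by δ(·,L) → {p3,p6} and {p1}.
No further refinement is possible. Final partition (3 blocks): {p2,p4,p7} | {p3,p6} | {p1}.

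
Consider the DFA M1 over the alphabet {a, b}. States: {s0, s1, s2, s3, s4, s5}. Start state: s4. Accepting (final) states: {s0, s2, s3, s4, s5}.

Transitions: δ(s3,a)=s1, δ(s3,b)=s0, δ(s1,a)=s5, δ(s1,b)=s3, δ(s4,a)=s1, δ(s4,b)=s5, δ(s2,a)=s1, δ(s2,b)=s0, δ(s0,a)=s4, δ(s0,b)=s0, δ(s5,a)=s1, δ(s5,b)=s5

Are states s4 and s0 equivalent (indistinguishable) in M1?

Reachable states from the start: {s0,s1,s3,s4,s5}. Unreachable: {s2} — drop them.
P0 = {s0,s3,s4,s5} | {s1}.
Split {s0,s3,s4,s5} by δ(·,a) → {s3,s4,s5} and {s0}.
Refine {s3,s4,s5} on symbol b: members go to different blocks, giving {s4,s5} and {s3}.
The partition is now stable with 4 blocks: {s4,s5} | {s1} | {s0} | {s3}.
s4 and s0 end up in different blocks, so they are distinguishable. For instance, the string 'a' is accepted from only s0.

No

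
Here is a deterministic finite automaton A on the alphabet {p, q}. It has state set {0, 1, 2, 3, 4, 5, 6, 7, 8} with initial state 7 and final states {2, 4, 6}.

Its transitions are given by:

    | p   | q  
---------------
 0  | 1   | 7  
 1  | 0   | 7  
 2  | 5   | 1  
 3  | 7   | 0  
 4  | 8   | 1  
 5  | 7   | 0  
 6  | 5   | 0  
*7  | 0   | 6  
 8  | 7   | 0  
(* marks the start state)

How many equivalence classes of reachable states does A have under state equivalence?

4

States {2,3,4,8} cannot be reached from the start state, so discard them.
Initial partition by acceptance: {6} | {0,1,5,7}.
On input q, block {0,1,5,7} splits into {0,1,5} and {7}.
Refine {0,1,5} on symbol p: members go to different blocks, giving {0,1} and {5}.
No further refinement is possible. Final partition (4 blocks): {6} | {0,1} | {7} | {5}.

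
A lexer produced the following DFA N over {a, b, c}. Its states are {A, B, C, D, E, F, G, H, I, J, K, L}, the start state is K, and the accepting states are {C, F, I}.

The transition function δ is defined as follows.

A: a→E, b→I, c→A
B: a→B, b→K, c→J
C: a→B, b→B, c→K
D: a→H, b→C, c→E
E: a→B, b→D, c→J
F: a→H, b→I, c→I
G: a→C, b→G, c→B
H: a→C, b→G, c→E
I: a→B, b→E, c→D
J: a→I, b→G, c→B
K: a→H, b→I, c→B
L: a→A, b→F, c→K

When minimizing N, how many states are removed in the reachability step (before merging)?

3

BFS from K reaches {B, C, D, E, G, H, I, J, K}; the 3 state(s) A, F, L are never visited.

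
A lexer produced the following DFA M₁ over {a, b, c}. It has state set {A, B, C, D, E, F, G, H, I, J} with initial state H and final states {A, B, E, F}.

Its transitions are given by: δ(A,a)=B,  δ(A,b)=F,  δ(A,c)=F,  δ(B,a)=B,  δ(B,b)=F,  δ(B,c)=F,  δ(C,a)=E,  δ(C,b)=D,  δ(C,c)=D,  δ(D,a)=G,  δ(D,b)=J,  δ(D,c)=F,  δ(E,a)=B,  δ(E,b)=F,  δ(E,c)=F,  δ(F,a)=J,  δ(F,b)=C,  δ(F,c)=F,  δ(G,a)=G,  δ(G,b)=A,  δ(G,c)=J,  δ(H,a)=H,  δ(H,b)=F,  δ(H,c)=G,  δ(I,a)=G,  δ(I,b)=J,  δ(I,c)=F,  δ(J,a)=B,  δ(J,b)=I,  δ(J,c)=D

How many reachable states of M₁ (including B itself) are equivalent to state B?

3

All states are reachable from the start state.
Initial partition by acceptance: {A,B,E,F} | {C,D,G,H,I,J}.
Refine {A,B,E,F} on symbol a: members go to different blocks, giving {A,B,E} and {F}.
Refine {C,D,G,H,I,J} on symbol a: members go to different blocks, giving {D,G,H,I} and {C,J}.
Split {D,G,H,I} by δ(·,b) → {D,I} and {G} and {H}.
The partition is now stable with 6 blocks: {A,B,E} | {D,I} | {F} | {C,J} | {G} | {H}.
State B belongs to the block {A,B,E}, which has 3 states.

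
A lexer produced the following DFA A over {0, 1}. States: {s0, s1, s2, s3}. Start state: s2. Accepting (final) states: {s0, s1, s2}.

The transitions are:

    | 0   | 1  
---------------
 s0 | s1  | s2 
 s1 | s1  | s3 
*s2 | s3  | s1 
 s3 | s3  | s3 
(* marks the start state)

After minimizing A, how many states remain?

3

First remove the unreachable states {s0}; 3 states remain.
P0 = {s1,s2} | {s3}.
On input 0, block {s1,s2} splits into {s1} and {s2}.
Stable partition: {s1} | {s3} | {s2} — 3 equivalence classes.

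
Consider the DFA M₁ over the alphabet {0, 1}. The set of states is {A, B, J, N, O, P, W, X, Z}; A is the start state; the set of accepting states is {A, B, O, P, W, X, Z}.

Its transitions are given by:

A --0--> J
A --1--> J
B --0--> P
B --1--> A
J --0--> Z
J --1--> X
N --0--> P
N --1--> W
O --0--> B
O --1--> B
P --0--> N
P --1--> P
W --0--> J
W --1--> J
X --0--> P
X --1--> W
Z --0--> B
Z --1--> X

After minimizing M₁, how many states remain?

States {O} cannot be reached from the start state, so discard them.
Start with accepting vs non-accepting: {A,B,P,W,X,Z} | {J,N}.
Split {A,B,P,W,X,Z} by δ(·,0) → {A,P,W} and {B,X,Z}.
Split {A,P,W} by δ(·,1) → {A,W} and {P}.
On input 0, block {J,N} splits into {N} and {J}.
Split {B,X,Z} by δ(·,0) → {B,X} and {Z}.
The partition is now stable with 6 blocks: {A,W} | {N} | {B,X} | {P} | {J} | {Z}.

6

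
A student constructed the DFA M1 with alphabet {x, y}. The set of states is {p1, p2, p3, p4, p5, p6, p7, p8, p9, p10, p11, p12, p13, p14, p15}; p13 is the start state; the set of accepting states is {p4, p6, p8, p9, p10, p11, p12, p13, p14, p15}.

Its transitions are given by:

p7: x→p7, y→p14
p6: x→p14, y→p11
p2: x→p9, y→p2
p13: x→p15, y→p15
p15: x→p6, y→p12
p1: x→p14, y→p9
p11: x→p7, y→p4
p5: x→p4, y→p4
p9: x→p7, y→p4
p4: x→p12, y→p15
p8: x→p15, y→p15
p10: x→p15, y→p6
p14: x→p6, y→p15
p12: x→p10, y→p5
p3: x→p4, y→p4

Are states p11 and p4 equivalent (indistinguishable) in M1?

First remove the unreachable states {p1,p2,p3,p8,p9}; 10 states remain.
Start with accepting vs non-accepting: {p4,p6,p10,p11,p12,p13,p14,p15} | {p5,p7}.
Split {p4,p6,p10,p11,p12,p13,p14,p15} by δ(·,x) → {p4,p6,p10,p12,p13,p14,p15} and {p11}.
Refine {p4,p6,p10,p12,p13,p14,p15} on symbol y: members go to different blocks, giving {p4,p10,p13,p14,p15} and {p6} and {p12}.
Refine {p4,p10,p13,p14,p15} on symbol x: members go to different blocks, giving {p10,p13} and {p14,p15} and {p4}.
Split {p10,p13} by δ(·,y) → {p10} and {p13}.
Split {p5,p7} by δ(·,x) → {p5} and {p7}.
Refine {p14,p15} on symbol y: members go to different blocks, giving {p14} and {p15}.
No further refinement is possible. Final partition (10 blocks): {p10} | {p5} | {p11} | {p6} | {p12} | {p14} | {p4} | {p13} | {p7} | {p15}.
p11 and p4 end up in different blocks, so they are distinguishable. For instance, the string 'x' is accepted from only p4.

No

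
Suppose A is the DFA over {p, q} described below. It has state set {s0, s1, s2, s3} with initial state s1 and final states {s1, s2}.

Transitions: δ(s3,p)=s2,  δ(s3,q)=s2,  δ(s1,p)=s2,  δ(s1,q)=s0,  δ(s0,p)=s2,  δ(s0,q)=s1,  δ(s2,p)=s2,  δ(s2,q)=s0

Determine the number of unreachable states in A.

1

BFS from s1 reaches {s0, s1, s2}; the 1 state(s) s3 are never visited.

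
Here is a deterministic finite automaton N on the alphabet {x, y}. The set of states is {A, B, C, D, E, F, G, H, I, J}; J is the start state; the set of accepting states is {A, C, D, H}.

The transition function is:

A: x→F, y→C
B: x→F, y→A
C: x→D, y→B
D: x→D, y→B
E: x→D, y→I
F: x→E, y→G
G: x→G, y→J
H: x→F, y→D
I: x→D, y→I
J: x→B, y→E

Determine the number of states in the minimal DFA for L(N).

States {H} cannot be reached from the start state, so discard them.
P0 = {A,C,D} | {B,E,F,G,I,J}.
Split {A,C,D} by δ(·,x) → {C,D} and {A}.
On input x, block {B,E,F,G,I,J} splits into {B,F,G,J} and {E,I}.
Split {B,F,G,J} by δ(·,x) → {B,G,J} and {F}.
On input x, block {B,G,J} splits into {G,J} and {B}.
On input x, block {G,J} splits into {G} and {J}.
The partition is now stable with 7 blocks: {C,D} | {G} | {A} | {E,I} | {F} | {B} | {J}.

7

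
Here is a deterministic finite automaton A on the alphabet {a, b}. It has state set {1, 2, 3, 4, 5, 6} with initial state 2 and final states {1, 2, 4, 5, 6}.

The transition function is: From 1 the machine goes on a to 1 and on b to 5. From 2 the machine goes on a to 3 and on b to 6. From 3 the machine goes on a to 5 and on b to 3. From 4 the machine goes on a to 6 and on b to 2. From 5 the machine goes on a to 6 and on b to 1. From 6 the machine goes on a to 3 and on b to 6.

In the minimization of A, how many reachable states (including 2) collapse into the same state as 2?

Reachable states from the start: {1,2,3,5,6}. Unreachable: {4} — drop them.
Start with accepting vs non-accepting: {1,2,5,6} | {3}.
On input a, block {1,2,5,6} splits into {1,5} and {2,6}.
Split {1,5} by δ(·,a) → {1} and {5}.
The partition is now stable with 4 blocks: {1} | {3} | {2,6} | {5}.
State 2 belongs to the block {2,6}, which has 2 states.

2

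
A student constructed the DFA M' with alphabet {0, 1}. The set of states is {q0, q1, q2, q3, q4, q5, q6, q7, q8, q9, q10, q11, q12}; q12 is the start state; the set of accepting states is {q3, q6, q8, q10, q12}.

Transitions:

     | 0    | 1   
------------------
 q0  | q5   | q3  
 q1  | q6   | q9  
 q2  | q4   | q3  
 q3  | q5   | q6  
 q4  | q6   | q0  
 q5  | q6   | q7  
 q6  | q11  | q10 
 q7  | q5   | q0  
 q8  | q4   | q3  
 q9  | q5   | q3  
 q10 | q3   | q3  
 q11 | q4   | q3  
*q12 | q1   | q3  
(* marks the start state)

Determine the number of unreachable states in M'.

2

BFS from q12 reaches {q0, q1, q3, q4, q5, q6, q7, q9, q10, q11, q12}; the 2 state(s) q2, q8 are never visited.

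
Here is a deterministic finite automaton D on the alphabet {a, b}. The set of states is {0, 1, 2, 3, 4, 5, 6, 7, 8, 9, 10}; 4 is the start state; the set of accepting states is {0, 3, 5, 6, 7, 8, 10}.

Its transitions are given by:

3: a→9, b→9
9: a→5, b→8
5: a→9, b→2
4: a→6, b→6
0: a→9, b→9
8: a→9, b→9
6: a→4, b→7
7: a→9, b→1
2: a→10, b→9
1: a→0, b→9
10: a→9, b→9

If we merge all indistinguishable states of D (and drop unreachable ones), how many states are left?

First remove the unreachable states {3}; 10 states remain.
Initial partition by acceptance: {0,5,6,7,8,10} | {1,2,4,9}.
Split {0,5,6,7,8,10} by δ(·,b) → {0,5,7,8,10} and {6}.
Split {1,2,4,9} by δ(·,a) → {1,2,9} and {4}.
Split {1,2,9} by δ(·,b) → {1,2} and {9}.
Split {0,5,7,8,10} by δ(·,b) → {0,8,10} and {5,7}.
The partition is now stable with 6 blocks: {0,8,10} | {1,2} | {6} | {4} | {9} | {5,7}.

6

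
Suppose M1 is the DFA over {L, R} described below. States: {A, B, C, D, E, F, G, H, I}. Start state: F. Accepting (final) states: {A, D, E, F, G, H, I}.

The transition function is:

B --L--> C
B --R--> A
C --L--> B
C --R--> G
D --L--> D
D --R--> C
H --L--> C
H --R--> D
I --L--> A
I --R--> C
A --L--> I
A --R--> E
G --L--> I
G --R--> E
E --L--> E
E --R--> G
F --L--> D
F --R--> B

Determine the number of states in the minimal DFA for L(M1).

5

States {H} cannot be reached from the start state, so discard them.
Start with accepting vs non-accepting: {A,D,E,F,G,I} | {B,C}.
Split {A,D,E,F,G,I} by δ(·,R) → {A,E,G} and {D,F,I}.
Refine {A,E,G} on symbol L: members go to different blocks, giving {A,G} and {E}.
Split {D,F,I} by δ(·,L) → {D,F} and {I}.
No further refinement is possible. Final partition (5 blocks): {A,G} | {B,C} | {D,F} | {E} | {I}.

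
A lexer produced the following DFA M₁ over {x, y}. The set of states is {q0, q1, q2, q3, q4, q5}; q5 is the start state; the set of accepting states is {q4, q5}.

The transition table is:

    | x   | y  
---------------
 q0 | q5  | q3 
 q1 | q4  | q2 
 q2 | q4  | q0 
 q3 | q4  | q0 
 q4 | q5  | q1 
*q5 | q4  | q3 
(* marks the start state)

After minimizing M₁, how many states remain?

2

Every state is reachable, so we keep all 6.
Start with accepting vs non-accepting: {q4,q5} | {q0,q1,q2,q3}.
No further refinement is possible. Final partition (2 blocks): {q4,q5} | {q0,q1,q2,q3}.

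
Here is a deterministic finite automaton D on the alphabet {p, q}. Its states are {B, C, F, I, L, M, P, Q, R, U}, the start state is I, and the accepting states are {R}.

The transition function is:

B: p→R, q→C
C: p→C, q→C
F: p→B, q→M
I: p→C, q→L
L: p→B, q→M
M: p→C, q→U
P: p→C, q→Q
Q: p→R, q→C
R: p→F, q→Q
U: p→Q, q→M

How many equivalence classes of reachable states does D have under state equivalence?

5

First remove the unreachable states {P}; 9 states remain.
P0 = {R} | {B,C,F,I,L,M,Q,U}.
Split {B,C,F,I,L,M,Q,U} by δ(·,p) → {C,F,I,L,M,U} and {B,Q}.
On input p, block {C,F,I,L,M,U} splits into {C,I,M} and {F,L,U}.
On input q, block {C,I,M} splits into {I,M} and {C}.
Stable partition: {R} | {I,M} | {B,Q} | {F,L,U} | {C} — 5 equivalence classes.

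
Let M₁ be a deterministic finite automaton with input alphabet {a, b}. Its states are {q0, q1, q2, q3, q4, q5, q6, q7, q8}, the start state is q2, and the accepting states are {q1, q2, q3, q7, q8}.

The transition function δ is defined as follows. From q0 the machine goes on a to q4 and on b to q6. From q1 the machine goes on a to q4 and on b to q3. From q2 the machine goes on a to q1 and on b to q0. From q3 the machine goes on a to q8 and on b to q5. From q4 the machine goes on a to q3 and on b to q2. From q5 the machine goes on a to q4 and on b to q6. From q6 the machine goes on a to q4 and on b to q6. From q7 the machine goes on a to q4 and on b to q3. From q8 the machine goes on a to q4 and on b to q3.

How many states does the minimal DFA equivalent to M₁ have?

4

First remove the unreachable states {q7}; 8 states remain.
Start with accepting vs non-accepting: {q1,q2,q3,q8} | {q0,q4,q5,q6}.
On input a, block {q1,q2,q3,q8} splits into {q1,q8} and {q2,q3}.
On input a, block {q0,q4,q5,q6} splits into {q0,q5,q6} and {q4}.
The partition is now stable with 4 blocks: {q1,q8} | {q0,q5,q6} | {q2,q3} | {q4}.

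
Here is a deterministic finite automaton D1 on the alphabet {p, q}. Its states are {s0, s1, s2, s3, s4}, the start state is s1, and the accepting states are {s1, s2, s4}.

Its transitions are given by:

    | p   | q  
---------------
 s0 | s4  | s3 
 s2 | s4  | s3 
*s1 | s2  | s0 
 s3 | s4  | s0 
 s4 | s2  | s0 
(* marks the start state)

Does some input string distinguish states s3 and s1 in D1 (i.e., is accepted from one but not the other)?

Yes

All states are reachable from the start state.
Initial partition by acceptance: {s1,s2,s4} | {s0,s3}.
Stable partition: {s1,s2,s4} | {s0,s3} — 2 equivalence classes.
s3 and s1 end up in different blocks, so they are distinguishable. For instance, the string 'ε' is accepted from only s1.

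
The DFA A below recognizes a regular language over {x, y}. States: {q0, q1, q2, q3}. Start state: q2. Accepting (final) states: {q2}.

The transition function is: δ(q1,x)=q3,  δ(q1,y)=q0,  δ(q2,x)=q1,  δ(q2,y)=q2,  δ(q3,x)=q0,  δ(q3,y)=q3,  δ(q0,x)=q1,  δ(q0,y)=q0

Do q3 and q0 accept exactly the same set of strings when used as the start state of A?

Yes

Every state is reachable, so we keep all 4.
Start with accepting vs non-accepting: {q2} | {q0,q1,q3}.
Stable partition: {q2} | {q0,q1,q3} — 2 equivalence classes.
q3 and q0 lie in the same block of the stable partition, so they are equivalent — no string distinguishes them.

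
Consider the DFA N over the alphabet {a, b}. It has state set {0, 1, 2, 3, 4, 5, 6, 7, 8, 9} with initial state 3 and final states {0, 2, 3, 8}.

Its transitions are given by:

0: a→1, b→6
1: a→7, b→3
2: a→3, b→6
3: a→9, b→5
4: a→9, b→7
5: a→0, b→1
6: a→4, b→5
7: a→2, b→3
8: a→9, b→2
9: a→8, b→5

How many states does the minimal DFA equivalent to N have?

10

Every state is reachable, so we keep all 10.
P0 = {0,2,3,8} | {1,4,5,6,7,9}.
Split {0,2,3,8} by δ(·,a) → {0,3,8} and {2}.
On input b, block {0,3,8} splits into {0,3} and {8}.
Refine {1,4,5,6,7,9} on symbol a: members go to different blocks, giving {1,4,6} and {5} and {7} and {9}.
Refine {0,3} on symbol a: members go to different blocks, giving {0} and {3}.
Split {1,4,6} by δ(·,a) → {1} and {4} and {6}.
The partition is now stable with 10 blocks: {0} | {1} | {2} | {8} | {5} | {7} | {9} | {3} | {4} | {6}.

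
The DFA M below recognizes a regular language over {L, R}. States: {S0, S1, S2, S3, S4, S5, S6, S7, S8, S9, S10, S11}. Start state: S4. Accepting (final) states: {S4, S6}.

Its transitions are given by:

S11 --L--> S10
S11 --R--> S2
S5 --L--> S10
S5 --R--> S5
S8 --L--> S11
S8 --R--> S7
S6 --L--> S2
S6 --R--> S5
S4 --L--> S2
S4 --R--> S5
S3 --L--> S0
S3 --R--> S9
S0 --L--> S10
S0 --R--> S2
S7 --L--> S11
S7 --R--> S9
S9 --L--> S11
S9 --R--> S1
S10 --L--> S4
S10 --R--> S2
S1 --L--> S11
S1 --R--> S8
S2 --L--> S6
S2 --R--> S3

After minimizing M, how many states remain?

6

Every state is reachable, so we keep all 12.
P0 = {S4,S6} | {S0,S1,S2,S3,S5,S7,S8,S9,S10,S11}.
Split {S0,S1,S2,S3,S5,S7,S8,S9,S10,S11} by δ(·,L) → {S0,S1,S3,S5,S7,S8,S9,S11} and {S2,S10}.
On input L, block {S0,S1,S3,S5,S7,S8,S9,S11} splits into {S1,S3,S7,S8,S9} and {S0,S5,S11}.
On input R, block {S2,S10} splits into {S2} and {S10}.
Split {S0,S5,S11} by δ(·,R) → {S0,S11} and {S5}.
No further refinement is possible. Final partition (6 blocks): {S4,S6} | {S1,S3,S7,S8,S9} | {S2} | {S0,S11} | {S10} | {S5}.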